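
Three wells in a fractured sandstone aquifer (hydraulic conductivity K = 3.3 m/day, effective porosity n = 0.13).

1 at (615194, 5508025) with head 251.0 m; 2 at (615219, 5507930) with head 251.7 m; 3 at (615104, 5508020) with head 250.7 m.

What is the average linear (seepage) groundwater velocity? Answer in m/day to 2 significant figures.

0.19 m/day

Taking 1 as reference: 2−1 = (25, -95, +0.7); 3−1 = (-90, -5, -0.3).
Determinant of the coordinate differences = 25·(-5) − (-90)·(-95) = -8675.
∂h/∂x = [(+0.7)·(-5) − (-0.3)·(-95)] / -8675 = +0.003689
∂h/∂y = [25·(-0.3) − (-90)·(+0.7)] / -8675 = -0.006398
|∇h| = √(0.003689² + -0.006398²) = 0.007385
Seepage velocity v = K·i/n = 3.3 × 0.007385 / 0.13 = 0.1875 m/day.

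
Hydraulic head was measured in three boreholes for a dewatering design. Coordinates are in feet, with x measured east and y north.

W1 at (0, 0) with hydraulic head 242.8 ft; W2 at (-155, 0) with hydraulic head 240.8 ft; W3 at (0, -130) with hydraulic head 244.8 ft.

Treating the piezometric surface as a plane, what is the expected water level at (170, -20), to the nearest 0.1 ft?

∂h/∂x = (240.8 − 242.8) / (-155 − 0) = +0.01290
∂h/∂y = (244.8 − 242.8) / (-130 − 0) = -0.01538
h(170, -20) = 242.8 + (+0.01290)·(170) + (-0.01538)·(-20) = 242.8 +2.194 +0.308 = 245.301 ft.

245.3 ft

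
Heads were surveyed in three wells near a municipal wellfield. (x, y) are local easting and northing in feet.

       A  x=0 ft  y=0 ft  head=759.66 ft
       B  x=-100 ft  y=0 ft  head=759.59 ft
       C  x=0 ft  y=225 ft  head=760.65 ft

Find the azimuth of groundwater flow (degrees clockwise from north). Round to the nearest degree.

∂h/∂x = (759.59 − 759.66) / (-100 − 0) = +0.0007000
∂h/∂y = (760.65 − 759.66) / (225 − 0) = +0.004400
Flow direction (−∇h) has components (-0.0007000 E, -0.004400 N).
Azimuth = atan2(E, N) = atan2(-0.0007000, -0.004400) = 189.0° ≈ 189°.

189°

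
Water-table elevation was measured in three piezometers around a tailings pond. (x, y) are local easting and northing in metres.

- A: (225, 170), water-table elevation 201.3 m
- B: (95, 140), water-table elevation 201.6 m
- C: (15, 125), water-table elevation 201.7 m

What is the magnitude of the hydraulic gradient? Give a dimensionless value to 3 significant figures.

With h = a·x + b·y + c and A as origin, the differences give:
  (-130)·a + (-30)·b = +0.3
  (-210)·a + (-45)·b = +0.4
Eliminate b (×(-45) and ×(-30), subtract): -450·a = -1.50 → a = ∂h/∂x = +0.003333
Back-substitute: b = ∂h/∂y = -0.02444.
|∇h| = √(0.003333² + -0.02444²) = 0.02467

0.0247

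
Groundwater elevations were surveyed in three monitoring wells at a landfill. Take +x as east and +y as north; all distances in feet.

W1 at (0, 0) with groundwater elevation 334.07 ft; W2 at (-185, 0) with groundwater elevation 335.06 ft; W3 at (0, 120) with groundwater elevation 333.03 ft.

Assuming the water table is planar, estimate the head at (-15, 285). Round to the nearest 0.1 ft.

∂h/∂x = (335.06 − 334.07) / (-185 − 0) = -0.005351
∂h/∂y = (333.03 − 334.07) / (120 − 0) = -0.008667
h(-15, 285) = 334.07 + (-0.005351)·(-15) + (-0.008667)·(285) = 334.07 +0.080 -2.470 = 331.680 ft.

331.7 ft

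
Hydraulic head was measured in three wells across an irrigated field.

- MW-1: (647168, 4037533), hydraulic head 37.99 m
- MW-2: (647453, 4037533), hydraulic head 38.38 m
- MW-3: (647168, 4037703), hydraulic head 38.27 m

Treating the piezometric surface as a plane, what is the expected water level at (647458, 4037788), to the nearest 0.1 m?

38.8 m

∂h/∂x = (38.38 − 37.99) / (647453 − 647168) = +0.001368
∂h/∂y = (38.27 − 37.99) / (4037703 − 4037533) = +0.001647
h(647458, 4037788) = 37.99 + (+0.001368)·(290) + (+0.001647)·(255) = 37.99 +0.397 +0.420 = 38.807 m.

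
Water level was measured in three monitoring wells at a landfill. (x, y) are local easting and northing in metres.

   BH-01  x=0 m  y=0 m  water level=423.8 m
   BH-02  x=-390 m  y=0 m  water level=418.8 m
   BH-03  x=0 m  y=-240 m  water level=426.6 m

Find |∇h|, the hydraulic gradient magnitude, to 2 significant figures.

0.017

∂h/∂x = (418.8 − 423.8) / (-390 − 0) = +0.01282
∂h/∂y = (426.6 − 423.8) / (-240 − 0) = -0.01167
|∇h| = √(0.01282² + -0.01167²) = 0.01734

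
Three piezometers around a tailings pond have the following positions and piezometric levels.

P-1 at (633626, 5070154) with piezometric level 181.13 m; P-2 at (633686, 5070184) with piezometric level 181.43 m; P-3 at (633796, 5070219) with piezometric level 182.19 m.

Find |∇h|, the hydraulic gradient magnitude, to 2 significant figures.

0.015

Differences from P-1: to P-2 (Δx, Δy, Δh) = (60, 30, +0.30); to P-3 = (170, 65, +1.06).
Determinant of the coordinate differences = 60·65 − 170·30 = -1200.
∂h/∂x = [(+0.30)·65 − (+1.06)·30] / -1200 = +0.01025
∂h/∂y = [60·(+1.06) − 170·(+0.30)] / -1200 = -0.01050
|∇h| = √(0.01025² + -0.01050²) = 0.01467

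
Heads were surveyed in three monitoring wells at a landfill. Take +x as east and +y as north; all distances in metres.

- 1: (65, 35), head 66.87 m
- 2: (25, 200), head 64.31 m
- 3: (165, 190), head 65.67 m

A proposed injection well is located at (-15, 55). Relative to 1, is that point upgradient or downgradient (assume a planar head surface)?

downgradient

Three-point gradient (reference 1): Δ to 2 = (-40, 165, -2.56), Δ to 3 = (100, 155, -1.20).
∂h/∂x = +0.008758, ∂h/∂y = -0.01339 (det = -22700).
Head at (-15, 55) = 66.87 + (+0.008758)·(-80) + (-0.01339)·(20) = 65.90 m.
That is lower than the 66.87 m at 1, so the point is downgradient.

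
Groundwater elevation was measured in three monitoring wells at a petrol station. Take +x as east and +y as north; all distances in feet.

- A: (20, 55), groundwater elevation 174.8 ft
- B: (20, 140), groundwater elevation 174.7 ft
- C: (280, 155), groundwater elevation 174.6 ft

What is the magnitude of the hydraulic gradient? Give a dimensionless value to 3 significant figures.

With h = a·x + b·y + c and A as origin, the differences give:
  0·a + 85·b = -0.1
  260·a + 100·b = -0.2
Eliminate b (×100 and ×85, subtract): -22100·a = 7.00 → a = ∂h/∂x = -0.0003167
Back-substitute: b = ∂h/∂y = -0.001176.
|∇h| = √(-0.0003167² + -0.001176²) = 0.001218

0.00122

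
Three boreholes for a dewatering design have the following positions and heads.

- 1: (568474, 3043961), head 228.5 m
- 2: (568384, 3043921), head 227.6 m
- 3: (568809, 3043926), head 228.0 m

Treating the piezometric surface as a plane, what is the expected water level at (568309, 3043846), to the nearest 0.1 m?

With h = a·x + b·y + c and 1 as origin, the differences give:
  (-90)·a + (-40)·b = -0.9
  335·a + (-35)·b = -0.5
Eliminate b (×(-35) and ×(-40), subtract): 16550·a = 11.50 → a = ∂h/∂x = +0.0006949
Back-substitute: b = ∂h/∂y = +0.02094.
h(568309, 3043846) = 228.5 + (+0.0006949)·(-165) + (+0.02094)·(-115) = 228.5 -0.115 -2.408 = 225.978 m.

226.0 m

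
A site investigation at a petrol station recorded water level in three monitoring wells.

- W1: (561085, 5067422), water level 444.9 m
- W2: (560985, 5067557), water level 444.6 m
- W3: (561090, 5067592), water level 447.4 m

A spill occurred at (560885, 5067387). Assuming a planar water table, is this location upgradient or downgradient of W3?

downgradient

Taking W1 as reference: W2−W1 = (-100, 135, -0.3); W3−W1 = (5, 170, +2.5).
Solve a·Δx + b·Δy = Δh: det = (-100)·170 − 5·135 = -17675.
∂h/∂x = [(-0.3)·170 − (+2.5)·135] / -17675 = +0.02198
∂h/∂y = [(-100)·(+2.5) − 5·(-0.3)] / -17675 = +0.01406
Head at (560885, 5067387) = 444.9 + (+0.02198)·(-200) + (+0.01406)·(-35) = 440.01 m.
That is lower than the 447.4 m at W3, so the point is downgradient.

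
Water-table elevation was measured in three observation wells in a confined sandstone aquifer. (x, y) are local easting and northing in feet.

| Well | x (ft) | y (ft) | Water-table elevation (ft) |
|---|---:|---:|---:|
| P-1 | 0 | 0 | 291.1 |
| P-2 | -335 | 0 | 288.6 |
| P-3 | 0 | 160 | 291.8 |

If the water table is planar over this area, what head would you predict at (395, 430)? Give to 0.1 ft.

∂h/∂x = (288.6 − 291.1) / (-335 − 0) = +0.007463
∂h/∂y = (291.8 − 291.1) / (160 − 0) = +0.004375
h(395, 430) = 291.1 + (+0.007463)·(395) + (+0.004375)·(430) = 291.1 +2.948 +1.881 = 295.929 ft.

295.9 ft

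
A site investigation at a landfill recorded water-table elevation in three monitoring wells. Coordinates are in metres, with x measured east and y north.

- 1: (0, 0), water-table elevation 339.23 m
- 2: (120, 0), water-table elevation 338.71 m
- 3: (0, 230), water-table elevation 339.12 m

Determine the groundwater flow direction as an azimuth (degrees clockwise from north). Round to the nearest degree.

∂h/∂x = (338.71 − 339.23) / (120 − 0) = -0.004333
∂h/∂y = (339.12 − 339.23) / (230 − 0) = -0.0004783
Flow direction (−∇h) has components (+0.004333 E, +0.0004783 N).
Azimuth = atan2(E, N) = atan2(+0.004333, +0.0004783) = 83.7° ≈ 084°.

084°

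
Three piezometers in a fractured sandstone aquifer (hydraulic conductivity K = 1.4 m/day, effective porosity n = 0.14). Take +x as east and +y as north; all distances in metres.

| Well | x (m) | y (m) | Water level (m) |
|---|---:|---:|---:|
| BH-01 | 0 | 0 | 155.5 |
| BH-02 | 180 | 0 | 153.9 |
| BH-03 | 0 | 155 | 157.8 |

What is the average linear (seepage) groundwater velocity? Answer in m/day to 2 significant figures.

∂h/∂x = (153.9 − 155.5) / (180 − 0) = -0.008889
∂h/∂y = (157.8 − 155.5) / (155 − 0) = +0.01484
|∇h| = √(-0.008889² + 0.01484²) = 0.0173
Seepage velocity v = K·i/n = 1.4 × 0.0173 / 0.14 = 0.173 m/day.

0.17 m/day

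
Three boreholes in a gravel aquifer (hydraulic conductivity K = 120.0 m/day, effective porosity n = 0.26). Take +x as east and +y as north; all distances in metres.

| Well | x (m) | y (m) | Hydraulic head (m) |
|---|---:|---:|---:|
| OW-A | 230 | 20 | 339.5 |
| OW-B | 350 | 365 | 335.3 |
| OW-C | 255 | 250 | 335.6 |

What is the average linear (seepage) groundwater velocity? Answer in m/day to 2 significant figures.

13 m/day

With h = a·x + b·y + c and OW-A as origin, the differences give:
  120·a + 345·b = -4.2
  25·a + 230·b = -3.9
Eliminate b (×230 and ×345, subtract): 18975·a = 379.50 → a = ∂h/∂x = +0.02000
Back-substitute: b = ∂h/∂y = -0.01913.
|∇h| = √(0.02000² + -0.01913²) = 0.02768
Seepage velocity v = K·i/n = 120.0 × 0.02768 / 0.26 = 12.78 m/day.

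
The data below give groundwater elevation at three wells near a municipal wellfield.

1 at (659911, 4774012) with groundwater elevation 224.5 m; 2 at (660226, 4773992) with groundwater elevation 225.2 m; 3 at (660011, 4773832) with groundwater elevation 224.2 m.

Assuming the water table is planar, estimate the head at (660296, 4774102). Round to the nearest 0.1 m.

225.7 m

Taking 1 as reference: 2−1 = (315, -20, +0.7); 3−1 = (100, -180, -0.3).
Determinant of the coordinate differences = 315·(-180) − 100·(-20) = -54700.
∂h/∂x = [(+0.7)·(-180) − (-0.3)·(-20)] / -54700 = +0.002413
∂h/∂y = [315·(-0.3) − 100·(+0.7)] / -54700 = +0.003007
h(660296, 4774102) = 224.5 + (+0.002413)·(385) + (+0.003007)·(90) = 224.5 +0.929 +0.271 = 225.700 m.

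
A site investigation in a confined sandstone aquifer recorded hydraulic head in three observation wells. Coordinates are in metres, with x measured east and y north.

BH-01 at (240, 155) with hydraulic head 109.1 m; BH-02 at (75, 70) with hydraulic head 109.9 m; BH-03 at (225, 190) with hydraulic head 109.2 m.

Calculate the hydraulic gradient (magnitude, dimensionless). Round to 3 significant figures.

Taking BH-01 as reference: BH-02−BH-01 = (-165, -85, +0.8); BH-03−BH-01 = (-15, 35, +0.1).
Determinant of the coordinate differences = (-165)·35 − (-15)·(-85) = -7050.
∂h/∂x = [(+0.8)·35 − (+0.1)·(-85)] / -7050 = -0.005177
∂h/∂y = [(-165)·(+0.1) − (-15)·(+0.8)] / -7050 = +0.0006383
|∇h| = √(-0.005177² + 0.0006383²) = 0.005216

0.00522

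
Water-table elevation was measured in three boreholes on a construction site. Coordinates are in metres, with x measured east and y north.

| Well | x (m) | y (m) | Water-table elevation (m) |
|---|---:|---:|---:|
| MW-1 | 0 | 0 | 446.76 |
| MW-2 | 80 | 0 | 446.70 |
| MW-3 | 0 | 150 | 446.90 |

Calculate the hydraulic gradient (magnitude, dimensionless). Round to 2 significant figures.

∂h/∂x = (446.70 − 446.76) / (80 − 0) = -0.0007500
∂h/∂y = (446.90 − 446.76) / (150 − 0) = +0.0009333
|∇h| = √(-0.0007500² + 0.0009333²) = 0.001197

0.0012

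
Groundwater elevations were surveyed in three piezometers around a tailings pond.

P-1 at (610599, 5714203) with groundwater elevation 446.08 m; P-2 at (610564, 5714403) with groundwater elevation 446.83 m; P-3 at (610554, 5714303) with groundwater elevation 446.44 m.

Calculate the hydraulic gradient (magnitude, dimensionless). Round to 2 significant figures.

With h = a·x + b·y + c and P-1 as origin, the differences give:
  (-35)·a + 200·b = +0.75
  (-45)·a + 100·b = +0.36
Eliminate b (×100 and ×200, subtract): 5500·a = 3.000 → a = ∂h/∂x = +0.0005455
Back-substitute: b = ∂h/∂y = +0.003845.
|∇h| = √(0.0005455² + 0.003845²) = 0.003884

0.0039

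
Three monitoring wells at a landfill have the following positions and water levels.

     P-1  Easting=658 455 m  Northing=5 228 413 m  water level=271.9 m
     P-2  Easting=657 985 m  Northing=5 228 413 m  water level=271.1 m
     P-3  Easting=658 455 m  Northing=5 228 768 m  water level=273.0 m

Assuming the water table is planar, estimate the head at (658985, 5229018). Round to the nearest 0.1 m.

274.7 m

∂h/∂x = (271.1 − 271.9) / (657985 − 658455) = +0.001702
∂h/∂y = (273.0 − 271.9) / (5228768 − 5228413) = +0.003099
h(658985, 5229018) = 271.9 + (+0.001702)·(530) + (+0.003099)·(605) = 271.9 +0.902 +1.875 = 274.677 m.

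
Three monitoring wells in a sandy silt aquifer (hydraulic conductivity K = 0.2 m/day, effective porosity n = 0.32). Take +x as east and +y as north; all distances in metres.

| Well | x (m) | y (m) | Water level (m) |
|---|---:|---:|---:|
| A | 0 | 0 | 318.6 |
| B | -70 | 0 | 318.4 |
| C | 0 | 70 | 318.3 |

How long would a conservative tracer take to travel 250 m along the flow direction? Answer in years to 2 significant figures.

∂h/∂x = (318.4 − 318.6) / (-70 − 0) = +0.002857
∂h/∂y = (318.3 − 318.6) / (70 − 0) = -0.004286
|∇h| = √(0.002857² + -0.004286²) = 0.005151
Seepage velocity v = K·i/n = 0.2 × 0.005151 / 0.32 = 0.003219 m/day.
t = 250 / 0.003219 = 7.766e+04 days = 213 years.

210 years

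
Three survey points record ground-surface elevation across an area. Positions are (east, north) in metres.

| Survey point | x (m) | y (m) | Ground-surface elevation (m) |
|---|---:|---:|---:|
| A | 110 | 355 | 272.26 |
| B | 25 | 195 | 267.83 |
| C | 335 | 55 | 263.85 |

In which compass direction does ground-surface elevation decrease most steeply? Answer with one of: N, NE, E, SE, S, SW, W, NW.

With z = a·x + b·y + c and A as origin, the differences give:
  (-85)·a + (-160)·b = -4.43
  225·a + (-300)·b = -8.41
Eliminate b (×(-300) and ×(-160), subtract): 61500·a = -16.600 → a = ∂z/∂x = -0.0002699
Back-substitute: b = ∂z/∂y = +0.02783.
Steepest decrease is along −∇f = (+0.0002699 E, -0.02783 N) → south.

S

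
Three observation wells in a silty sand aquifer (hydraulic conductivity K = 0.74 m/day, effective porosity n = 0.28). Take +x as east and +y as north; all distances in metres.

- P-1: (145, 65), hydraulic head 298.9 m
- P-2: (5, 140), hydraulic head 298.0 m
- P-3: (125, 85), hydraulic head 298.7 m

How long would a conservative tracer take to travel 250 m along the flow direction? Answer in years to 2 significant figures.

Differences from P-1: to P-2 (Δx, Δy, Δh) = (-140, 75, -0.9); to P-3 = (-20, 20, -0.2).
Determinant of the coordinate differences = (-140)·20 − (-20)·75 = -1300.
∂h/∂x = [(-0.9)·20 − (-0.2)·75] / -1300 = +0.002308
∂h/∂y = [(-140)·(-0.2) − (-20)·(-0.9)] / -1300 = -0.007692
|∇h| = √(0.002308² + -0.007692²) = 0.008031
Seepage velocity v = K·i/n = 0.74 × 0.008031 / 0.28 = 0.02122 m/day.
t = 250 / 0.02122 = 1.178e+04 days = 32.3 years.

32 years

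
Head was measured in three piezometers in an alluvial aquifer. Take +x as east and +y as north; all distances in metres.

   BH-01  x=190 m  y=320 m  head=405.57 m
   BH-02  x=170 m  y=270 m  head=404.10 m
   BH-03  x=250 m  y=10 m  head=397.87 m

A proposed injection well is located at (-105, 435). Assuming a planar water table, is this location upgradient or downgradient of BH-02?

With h = a·x + b·y + c and BH-01 as origin, the differences give:
  (-20)·a + (-50)·b = -1.47
  60·a + (-310)·b = -7.70
Eliminate b (×(-310) and ×(-50), subtract): 9200·a = 70.700 → a = ∂h/∂x = +0.007685
Back-substitute: b = ∂h/∂y = +0.02633.
Head at (-105, 435) = 405.57 + (+0.007685)·(-295) + (+0.02633)·(115) = 406.33 m.
That is higher than the 404.10 m at BH-02, so the point is upgradient.

upgradient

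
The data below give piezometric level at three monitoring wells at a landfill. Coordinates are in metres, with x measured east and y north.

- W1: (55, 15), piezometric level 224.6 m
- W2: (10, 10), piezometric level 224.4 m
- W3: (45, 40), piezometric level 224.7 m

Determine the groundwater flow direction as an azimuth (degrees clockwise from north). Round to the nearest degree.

With h = a·x + b·y + c and W1 as origin, the differences give:
  (-45)·a + (-5)·b = -0.2
  (-10)·a + 25·b = +0.1
Eliminate b (×25 and ×(-5), subtract): -1175·a = -4.50 → a = ∂h/∂x = +0.003830
Back-substitute: b = ∂h/∂y = +0.005532.
Flow direction (−∇h) has components (-0.003830 E, -0.005532 N).
Azimuth = atan2(E, N) = atan2(-0.003830, -0.005532) = 214.7° ≈ 215°.

215°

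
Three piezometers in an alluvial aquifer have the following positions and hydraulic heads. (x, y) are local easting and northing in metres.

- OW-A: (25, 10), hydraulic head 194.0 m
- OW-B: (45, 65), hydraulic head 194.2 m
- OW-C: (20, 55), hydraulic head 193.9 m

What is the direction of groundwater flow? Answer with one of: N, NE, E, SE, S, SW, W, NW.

W

Taking OW-A as reference: OW-B−OW-A = (20, 55, +0.2); OW-C−OW-A = (-5, 45, -0.1).
Solve a·Δx + b·Δy = Δh: det = 20·45 − (-5)·55 = 1175.
∂h/∂x = [(+0.2)·45 − (-0.1)·55] / 1175 = +0.01234
∂h/∂y = [20·(-0.1) − (-5)·(+0.2)] / 1175 = -0.0008511
Flow = −∇h = (-0.01234 east, +0.0008511 north), which points west.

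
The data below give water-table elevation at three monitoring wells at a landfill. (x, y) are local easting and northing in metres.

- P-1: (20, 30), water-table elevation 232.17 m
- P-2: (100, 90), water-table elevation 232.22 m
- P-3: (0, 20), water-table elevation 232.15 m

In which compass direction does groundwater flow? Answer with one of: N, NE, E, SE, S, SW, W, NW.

Three-point gradient (reference P-1): Δ to P-2 = (80, 60, +0.05), Δ to P-3 = (-20, -10, -0.02).
∂h/∂x = +0.001750, ∂h/∂y = -0.001500 (det = 400).
Flow = −∇h = (-0.001750 east, +0.001500 north), which points northwest.

NW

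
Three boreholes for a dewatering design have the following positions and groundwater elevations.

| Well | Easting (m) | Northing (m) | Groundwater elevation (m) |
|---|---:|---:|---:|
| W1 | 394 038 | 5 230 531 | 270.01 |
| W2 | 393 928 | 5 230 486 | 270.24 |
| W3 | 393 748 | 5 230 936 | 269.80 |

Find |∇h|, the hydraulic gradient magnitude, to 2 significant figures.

0.0021

Differences from W1: to W2 (Δx, Δy, Δh) = (-110, -45, +0.23); to W3 = (-290, 405, -0.21).
Determinant of the coordinate differences = (-110)·405 − (-290)·(-45) = -57600.
∂h/∂x = [(+0.23)·405 − (-0.21)·(-45)] / -57600 = -0.001453
∂h/∂y = [(-110)·(-0.21) − (-290)·(+0.23)] / -57600 = -0.001559
|∇h| = √(-0.001453² + -0.001559²) = 0.002131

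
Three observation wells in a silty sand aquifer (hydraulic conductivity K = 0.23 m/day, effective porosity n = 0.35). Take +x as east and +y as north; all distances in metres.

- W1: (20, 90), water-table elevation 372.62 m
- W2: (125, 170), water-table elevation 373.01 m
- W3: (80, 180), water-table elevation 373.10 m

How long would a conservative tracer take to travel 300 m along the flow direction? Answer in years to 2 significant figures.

Differences from W1: to W2 (Δx, Δy, Δh) = (105, 80, +0.39); to W3 = (60, 90, +0.48).
Solve a·Δx + b·Δy = Δh: det = 105·90 − 60·80 = 4650.
∂h/∂x = [(+0.39)·90 − (+0.48)·80] / 4650 = -0.0007097
∂h/∂y = [105·(+0.48) − 60·(+0.39)] / 4650 = +0.005806
|∇h| = √(-0.0007097² + 0.005806²) = 0.005849
Seepage velocity v = K·i/n = 0.23 × 0.005849 / 0.35 = 0.003844 m/day.
t = 300 / 0.003844 = 7.804e+04 days = 214 years.

210 years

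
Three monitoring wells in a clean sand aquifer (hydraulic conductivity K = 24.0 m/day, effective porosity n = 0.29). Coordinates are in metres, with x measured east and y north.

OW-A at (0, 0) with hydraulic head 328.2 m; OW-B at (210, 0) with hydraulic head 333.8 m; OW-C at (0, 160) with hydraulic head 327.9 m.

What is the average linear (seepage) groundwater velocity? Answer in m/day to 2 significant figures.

∂h/∂x = (333.8 − 328.2) / (210 − 0) = +0.02667
∂h/∂y = (327.9 − 328.2) / (160 − 0) = -0.001875
|∇h| = √(0.02667² + -0.001875²) = 0.02674
Seepage velocity v = K·i/n = 24.0 × 0.02674 / 0.29 = 2.213 m/day.

2.2 m/day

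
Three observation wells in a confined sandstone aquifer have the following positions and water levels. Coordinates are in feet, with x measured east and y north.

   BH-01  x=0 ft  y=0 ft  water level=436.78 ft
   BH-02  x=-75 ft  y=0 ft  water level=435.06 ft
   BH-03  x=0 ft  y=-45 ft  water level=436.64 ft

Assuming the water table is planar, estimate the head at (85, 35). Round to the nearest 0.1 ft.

438.8 ft

∂h/∂x = (435.06 − 436.78) / (-75 − 0) = +0.02293
∂h/∂y = (436.64 − 436.78) / (-45 − 0) = +0.003111
h(85, 35) = 436.78 + (+0.02293)·(85) + (+0.003111)·(35) = 436.78 +1.949 +0.109 = 438.838 ft.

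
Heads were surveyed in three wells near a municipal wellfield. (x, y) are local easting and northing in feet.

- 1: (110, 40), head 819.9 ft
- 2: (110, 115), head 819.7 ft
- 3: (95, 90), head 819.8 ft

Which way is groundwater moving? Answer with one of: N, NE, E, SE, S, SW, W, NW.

Taking 1 as reference: 2−1 = (0, 75, -0.2); 3−1 = (-15, 50, -0.1).
Solve a·Δx + b·Δy = Δh: det = 0·50 − (-15)·75 = 1125.
∂h/∂x = [(-0.2)·50 − (-0.1)·75] / 1125 = -0.002222
∂h/∂y = [0·(-0.1) − (-15)·(-0.2)] / 1125 = -0.002667
Flow = −∇h = (+0.002222 east, +0.002667 north), which points northeast.

NE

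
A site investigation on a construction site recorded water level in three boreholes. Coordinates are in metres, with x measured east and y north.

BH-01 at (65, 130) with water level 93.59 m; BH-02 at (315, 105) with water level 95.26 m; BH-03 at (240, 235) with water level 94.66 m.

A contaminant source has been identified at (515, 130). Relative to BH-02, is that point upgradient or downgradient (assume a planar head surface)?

upgradient

Taking BH-01 as reference: BH-02−BH-01 = (250, -25, +1.67); BH-03−BH-01 = (175, 105, +1.07).
Determinant of the coordinate differences = 250·105 − 175·(-25) = 30625.
∂h/∂x = [(+1.67)·105 − (+1.07)·(-25)] / 30625 = +0.006599
∂h/∂y = [250·(+1.07) − 175·(+1.67)] / 30625 = -0.0008082
Head at (515, 130) = 93.59 + (+0.006599)·(450) + (-0.0008082)·(0) = 96.56 m.
That is higher than the 95.26 m at BH-02, so the point is upgradient.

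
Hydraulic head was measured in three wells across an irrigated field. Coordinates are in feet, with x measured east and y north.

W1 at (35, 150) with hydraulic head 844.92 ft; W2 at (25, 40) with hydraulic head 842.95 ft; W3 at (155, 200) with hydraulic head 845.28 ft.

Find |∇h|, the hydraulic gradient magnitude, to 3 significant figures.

0.0189

Differences from W1: to W2 (Δx, Δy, Δh) = (-10, -110, -1.97); to W3 = (120, 50, +0.36).
Determinant of the coordinate differences = (-10)·50 − 120·(-110) = 12700.
∂h/∂x = [(-1.97)·50 − (+0.36)·(-110)] / 12700 = -0.004638
∂h/∂y = [(-10)·(+0.36) − 120·(-1.97)] / 12700 = +0.01833
|∇h| = √(-0.004638² + 0.01833²) = 0.01891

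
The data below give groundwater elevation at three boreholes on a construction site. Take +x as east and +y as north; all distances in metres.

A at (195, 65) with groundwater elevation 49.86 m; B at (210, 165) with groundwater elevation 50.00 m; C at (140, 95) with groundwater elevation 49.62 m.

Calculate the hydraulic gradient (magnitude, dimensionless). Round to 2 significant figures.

Differences from A: to B (Δx, Δy, Δh) = (15, 100, +0.14); to C = (-55, 30, -0.24).
Determinant of the coordinate differences = 15·30 − (-55)·100 = 5950.
∂h/∂x = [(+0.14)·30 − (-0.24)·100] / 5950 = +0.004739
∂h/∂y = [15·(-0.24) − (-55)·(+0.14)] / 5950 = +0.0006891
|∇h| = √(0.004739² + 0.0006891²) = 0.004789

0.0048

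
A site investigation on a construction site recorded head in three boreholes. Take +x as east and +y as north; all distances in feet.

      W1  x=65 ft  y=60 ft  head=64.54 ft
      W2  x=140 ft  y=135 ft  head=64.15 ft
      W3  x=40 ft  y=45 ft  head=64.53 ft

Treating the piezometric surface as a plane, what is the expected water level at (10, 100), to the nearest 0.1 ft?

Taking W1 as reference: W2−W1 = (75, 75, -0.39); W3−W1 = (-25, -15, -0.01).
Determinant of the coordinate differences = 75·(-15) − (-25)·75 = 750.
∂h/∂x = [(-0.39)·(-15) − (-0.01)·75] / 750 = +0.008800
∂h/∂y = [75·(-0.01) − (-25)·(-0.39)] / 750 = -0.01400
h(10, 100) = 64.54 + (+0.008800)·(-55) + (-0.01400)·(40) = 64.54 -0.484 -0.560 = 63.496 ft.

63.5 ft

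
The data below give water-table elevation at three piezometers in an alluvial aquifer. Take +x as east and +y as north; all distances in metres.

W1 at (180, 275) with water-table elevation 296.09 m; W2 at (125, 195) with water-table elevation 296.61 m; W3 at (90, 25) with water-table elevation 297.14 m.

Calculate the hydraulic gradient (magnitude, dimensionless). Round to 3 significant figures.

0.00722

Differences from W1: to W2 (Δx, Δy, Δh) = (-55, -80, +0.52); to W3 = (-90, -250, +1.05).
Solve a·Δx + b·Δy = Δh: det = (-55)·(-250) − (-90)·(-80) = 6550.
∂h/∂x = [(+0.52)·(-250) − (+1.05)·(-80)] / 6550 = -0.007023
∂h/∂y = [(-55)·(+1.05) − (-90)·(+0.52)] / 6550 = -0.001672
|∇h| = √(-0.007023² + -0.001672²) = 0.007219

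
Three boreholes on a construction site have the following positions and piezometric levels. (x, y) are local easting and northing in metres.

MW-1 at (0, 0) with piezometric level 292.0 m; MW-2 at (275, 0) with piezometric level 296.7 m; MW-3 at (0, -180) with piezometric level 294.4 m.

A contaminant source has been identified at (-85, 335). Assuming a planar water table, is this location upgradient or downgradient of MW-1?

∂h/∂x = (296.7 − 292.0) / (275 − 0) = +0.01709
∂h/∂y = (294.4 − 292.0) / (-180 − 0) = -0.01333
Head at (-85, 335) = 292.0 + (+0.01709)·(-85) + (-0.01333)·(335) = 286.08 m.
That is lower than the 292.0 m at MW-1, so the point is downgradient.

downgradient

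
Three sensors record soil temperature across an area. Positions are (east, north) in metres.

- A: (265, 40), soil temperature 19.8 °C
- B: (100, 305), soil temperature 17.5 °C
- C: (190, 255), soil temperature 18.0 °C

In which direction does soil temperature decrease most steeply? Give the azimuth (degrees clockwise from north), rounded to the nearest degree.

Differences from A: to B (Δx, Δy, Δh) = (-165, 265, -2.3); to C = (-75, 215, -1.8).
Solve a·Δx + b·Δy = ΔT: det = (-165)·215 − (-75)·265 = -15600.
∂T/∂x = [(-2.3)·215 − (-1.8)·265] / -15600 = +0.001122
∂T/∂y = [(-165)·(-1.8) − (-75)·(-2.3)] / -15600 = -0.007981
Steepest decrease is along −∇f: components (-0.001122 E, +0.007981 N).
Azimuth = atan2(-0.001122, +0.007981) = 352.0° ≈ 352°.

352°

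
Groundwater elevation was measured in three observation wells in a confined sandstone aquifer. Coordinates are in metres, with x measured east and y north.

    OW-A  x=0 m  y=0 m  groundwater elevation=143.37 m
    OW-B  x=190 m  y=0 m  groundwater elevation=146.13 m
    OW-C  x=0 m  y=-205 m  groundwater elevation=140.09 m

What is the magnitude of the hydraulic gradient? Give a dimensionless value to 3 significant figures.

∂h/∂x = (146.13 − 143.37) / (190 − 0) = +0.01453
∂h/∂y = (140.09 − 143.37) / (-205 − 0) = +0.01600
|∇h| = √(0.01453² + 0.01600²) = 0.02161

0.0216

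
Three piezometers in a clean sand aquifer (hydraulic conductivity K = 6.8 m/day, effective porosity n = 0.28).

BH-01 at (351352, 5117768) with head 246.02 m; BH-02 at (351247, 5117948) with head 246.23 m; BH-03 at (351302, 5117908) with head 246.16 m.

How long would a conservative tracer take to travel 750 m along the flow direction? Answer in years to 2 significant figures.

Three-point gradient (reference BH-01): Δ to BH-02 = (-105, 180, +0.21), Δ to BH-03 = (-50, 140, +0.14).
∂h/∂x = -0.0007368, ∂h/∂y = +0.0007368 (det = -5700).
|∇h| = √(-0.0007368² + 0.0007368²) = 0.001042
Seepage velocity v = K·i/n = 6.8 × 0.001042 / 0.28 = 0.02531 m/day.
t = 750 / 0.02531 = 2.963e+04 days = 81.1 years.

81 years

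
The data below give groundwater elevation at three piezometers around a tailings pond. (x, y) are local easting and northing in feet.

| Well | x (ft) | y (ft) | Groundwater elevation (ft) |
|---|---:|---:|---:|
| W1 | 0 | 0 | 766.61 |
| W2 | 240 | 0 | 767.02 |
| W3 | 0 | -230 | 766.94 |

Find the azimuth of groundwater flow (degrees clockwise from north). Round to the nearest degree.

∂h/∂x = (767.02 − 766.61) / (240 − 0) = +0.001708
∂h/∂y = (766.94 − 766.61) / (-230 − 0) = -0.001435
Flow direction (−∇h) has components (-0.001708 E, +0.001435 N).
Azimuth = atan2(E, N) = atan2(-0.001708, +0.001435) = 310.0° ≈ 310°.

310°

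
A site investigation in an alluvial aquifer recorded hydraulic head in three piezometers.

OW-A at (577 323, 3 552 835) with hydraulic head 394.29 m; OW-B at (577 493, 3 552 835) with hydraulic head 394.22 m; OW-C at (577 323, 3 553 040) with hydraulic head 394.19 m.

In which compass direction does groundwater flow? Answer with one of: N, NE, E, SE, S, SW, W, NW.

NE

∂h/∂x = (394.22 − 394.29) / (577493 − 577323) = -0.0004118
∂h/∂y = (394.19 − 394.29) / (3553040 − 3552835) = -0.0004878
Flow = −∇h = (+0.0004118 east, +0.0004878 north), which points northeast.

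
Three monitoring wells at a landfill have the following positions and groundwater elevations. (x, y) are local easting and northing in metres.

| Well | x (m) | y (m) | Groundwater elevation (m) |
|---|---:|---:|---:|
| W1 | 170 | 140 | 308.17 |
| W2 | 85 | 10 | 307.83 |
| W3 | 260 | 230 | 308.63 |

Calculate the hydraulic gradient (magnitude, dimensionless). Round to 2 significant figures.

0.0075

Differences from W1: to W2 (Δx, Δy, Δh) = (-85, -130, -0.34); to W3 = (90, 90, +0.46).
Determinant of the coordinate differences = (-85)·90 − 90·(-130) = 4050.
∂h/∂x = [(-0.34)·90 − (+0.46)·(-130)] / 4050 = +0.007210
∂h/∂y = [(-85)·(+0.46) − 90·(-0.34)] / 4050 = -0.002099
|∇h| = √(0.007210² + -0.002099²) = 0.007509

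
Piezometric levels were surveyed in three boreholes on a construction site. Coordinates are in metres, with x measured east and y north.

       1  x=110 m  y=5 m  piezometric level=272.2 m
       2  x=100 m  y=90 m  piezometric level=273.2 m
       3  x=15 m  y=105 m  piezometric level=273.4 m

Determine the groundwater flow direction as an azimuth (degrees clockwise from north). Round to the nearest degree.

With h = a·x + b·y + c and 1 as origin, the differences give:
  (-10)·a + 85·b = +1.0
  (-95)·a + 100·b = +1.2
Eliminate b (×100 and ×85, subtract): 7075·a = -2.00 → a = ∂h/∂x = -0.0002827
Back-substitute: b = ∂h/∂y = +0.01173.
Flow direction (−∇h) has components (+0.0002827 E, -0.01173 N).
Azimuth = atan2(E, N) = atan2(+0.0002827, -0.01173) = 178.6° ≈ 179°.

179°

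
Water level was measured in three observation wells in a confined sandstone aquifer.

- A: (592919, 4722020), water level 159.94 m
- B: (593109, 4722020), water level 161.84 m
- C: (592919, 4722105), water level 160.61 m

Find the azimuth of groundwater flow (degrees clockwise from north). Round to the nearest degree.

∂h/∂x = (161.84 − 159.94) / (593109 − 592919) = +0.01000
∂h/∂y = (160.61 − 159.94) / (4722105 − 4722020) = +0.007882
Flow direction (−∇h) has components (-0.01000 E, -0.007882 N).
Azimuth = atan2(E, N) = atan2(-0.01000, -0.007882) = 231.8° ≈ 232°.

232°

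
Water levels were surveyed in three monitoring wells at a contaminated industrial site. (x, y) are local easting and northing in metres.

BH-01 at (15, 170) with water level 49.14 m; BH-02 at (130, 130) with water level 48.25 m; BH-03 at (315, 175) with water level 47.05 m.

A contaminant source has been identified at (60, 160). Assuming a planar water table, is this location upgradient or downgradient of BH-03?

upgradient

Three-point gradient (reference BH-01): Δ to BH-02 = (115, -40, -0.89), Δ to BH-03 = (300, 5, -2.09).
∂h/∂x = -0.007002, ∂h/∂y = +0.002119 (det = 12575).
Head at (60, 160) = 49.14 + (-0.007002)·(45) + (+0.002119)·(-10) = 48.80 m.
That is higher than the 47.05 m at BH-03, so the point is upgradient.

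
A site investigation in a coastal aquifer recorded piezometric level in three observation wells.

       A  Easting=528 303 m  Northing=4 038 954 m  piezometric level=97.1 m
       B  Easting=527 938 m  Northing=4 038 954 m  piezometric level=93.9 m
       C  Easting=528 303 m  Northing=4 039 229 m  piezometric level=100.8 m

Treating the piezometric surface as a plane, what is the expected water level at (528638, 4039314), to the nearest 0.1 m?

∂h/∂x = (93.9 − 97.1) / (527938 − 528303) = +0.008767
∂h/∂y = (100.8 − 97.1) / (4039229 − 4038954) = +0.01345
h(528638, 4039314) = 97.1 + (+0.008767)·(335) + (+0.01345)·(360) = 97.1 +2.937 +4.844 = 104.881 m.

104.9 m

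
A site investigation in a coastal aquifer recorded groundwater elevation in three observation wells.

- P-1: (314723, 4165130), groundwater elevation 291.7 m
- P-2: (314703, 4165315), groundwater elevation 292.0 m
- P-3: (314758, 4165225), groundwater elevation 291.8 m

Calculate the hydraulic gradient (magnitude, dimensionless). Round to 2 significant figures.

Three-point gradient (reference P-1): Δ to P-2 = (-20, 185, +0.3), Δ to P-3 = (35, 95, +0.1).
∂h/∂x = -0.001194, ∂h/∂y = +0.001493 (det = -8375).
|∇h| = √(-0.001194² + 0.001493²) = 0.001912

0.0019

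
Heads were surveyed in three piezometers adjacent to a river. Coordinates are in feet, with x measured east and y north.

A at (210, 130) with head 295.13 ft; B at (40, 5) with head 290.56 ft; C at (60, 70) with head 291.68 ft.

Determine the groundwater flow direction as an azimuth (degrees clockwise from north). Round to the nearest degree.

238°

Three-point gradient (reference A): Δ to B = (-170, -125, -4.57), Δ to C = (-150, -60, -3.45).
∂h/∂x = +0.01837, ∂h/∂y = +0.01158 (det = -8550).
Flow direction (−∇h) has components (-0.01837 E, -0.01158 N).
Azimuth = atan2(E, N) = atan2(-0.01837, -0.01158) = 237.8° ≈ 238°.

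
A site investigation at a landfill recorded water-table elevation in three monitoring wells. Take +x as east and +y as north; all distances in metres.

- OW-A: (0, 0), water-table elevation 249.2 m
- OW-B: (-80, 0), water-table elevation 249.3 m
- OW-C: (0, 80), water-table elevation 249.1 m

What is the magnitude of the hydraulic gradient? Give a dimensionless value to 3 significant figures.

0.00177

∂h/∂x = (249.3 − 249.2) / (-80 − 0) = -0.001250
∂h/∂y = (249.1 − 249.2) / (80 − 0) = -0.001250
|∇h| = √(-0.001250² + -0.001250²) = 0.001768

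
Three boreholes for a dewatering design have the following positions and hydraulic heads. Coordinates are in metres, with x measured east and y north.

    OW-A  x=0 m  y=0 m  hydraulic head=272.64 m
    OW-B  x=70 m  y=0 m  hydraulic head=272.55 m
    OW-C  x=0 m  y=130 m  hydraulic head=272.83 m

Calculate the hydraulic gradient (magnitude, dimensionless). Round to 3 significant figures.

0.00195

∂h/∂x = (272.55 − 272.64) / (70 − 0) = -0.001286
∂h/∂y = (272.83 − 272.64) / (130 − 0) = +0.001462
|∇h| = √(-0.001286² + 0.001462²) = 0.001947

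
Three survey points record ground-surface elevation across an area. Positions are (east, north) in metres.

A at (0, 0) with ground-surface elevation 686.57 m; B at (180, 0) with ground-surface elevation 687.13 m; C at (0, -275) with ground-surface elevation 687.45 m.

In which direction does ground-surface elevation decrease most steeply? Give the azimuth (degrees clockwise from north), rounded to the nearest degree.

∂z/∂x = (687.13 − 686.57) / (180 − 0) = +0.003111
∂z/∂y = (687.45 − 686.57) / (-275 − 0) = -0.003200
Steepest decrease is along −∇f: components (-0.003111 E, +0.003200 N).
Azimuth = atan2(-0.003111, +0.003200) = 315.8° ≈ 316°.

316°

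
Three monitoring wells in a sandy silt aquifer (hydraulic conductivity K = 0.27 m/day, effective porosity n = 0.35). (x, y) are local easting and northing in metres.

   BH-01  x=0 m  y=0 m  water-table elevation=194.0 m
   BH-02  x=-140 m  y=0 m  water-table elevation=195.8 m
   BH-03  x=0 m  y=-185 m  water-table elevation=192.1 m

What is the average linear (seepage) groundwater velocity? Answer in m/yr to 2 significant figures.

4.6 m/yr

∂h/∂x = (195.8 − 194.0) / (-140 − 0) = -0.01286
∂h/∂y = (192.1 − 194.0) / (-185 − 0) = +0.01027
|∇h| = √(-0.01286² + 0.01027²) = 0.01646
Seepage velocity v = K·i/n = 0.27 × 0.01646 / 0.35 = 0.0127 m/day = 4.639 m/yr.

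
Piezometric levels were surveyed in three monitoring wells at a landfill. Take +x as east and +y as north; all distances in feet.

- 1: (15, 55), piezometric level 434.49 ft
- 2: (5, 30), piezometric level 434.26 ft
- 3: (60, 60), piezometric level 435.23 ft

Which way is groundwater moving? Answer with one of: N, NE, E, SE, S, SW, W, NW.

W

Differences from 1: to 2 (Δx, Δy, Δh) = (-10, -25, -0.23); to 3 = (45, 5, +0.74).
Solve a·Δx + b·Δy = Δh: det = (-10)·5 − 45·(-25) = 1075.
∂h/∂x = [(-0.23)·5 − (+0.74)·(-25)] / 1075 = +0.01614
∂h/∂y = [(-10)·(+0.74) − 45·(-0.23)] / 1075 = +0.002744
Flow = −∇h = (-0.01614 east, -0.002744 north), which points west.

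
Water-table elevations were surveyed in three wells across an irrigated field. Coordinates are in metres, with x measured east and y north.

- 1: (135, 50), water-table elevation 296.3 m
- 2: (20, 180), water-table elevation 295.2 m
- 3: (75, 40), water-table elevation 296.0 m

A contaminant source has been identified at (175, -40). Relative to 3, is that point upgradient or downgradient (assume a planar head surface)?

Taking 1 as reference: 2−1 = (-115, 130, -1.1); 3−1 = (-60, -10, -0.3).
Determinant of the coordinate differences = (-115)·(-10) − (-60)·130 = 8950.
∂h/∂x = [(-1.1)·(-10) − (-0.3)·130] / 8950 = +0.005587
∂h/∂y = [(-115)·(-0.3) − (-60)·(-1.1)] / 8950 = -0.003520
Head at (175, -40) = 296.3 + (+0.005587)·(40) + (-0.003520)·(-90) = 296.84 m.
That is higher than the 296.0 m at 3, so the point is upgradient.

upgradient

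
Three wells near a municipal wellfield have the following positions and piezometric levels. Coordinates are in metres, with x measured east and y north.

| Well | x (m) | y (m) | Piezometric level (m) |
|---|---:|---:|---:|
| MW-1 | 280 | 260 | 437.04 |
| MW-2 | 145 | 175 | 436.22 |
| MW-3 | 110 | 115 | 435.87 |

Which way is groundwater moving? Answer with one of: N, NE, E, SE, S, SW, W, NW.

Taking MW-1 as reference: MW-2−MW-1 = (-135, -85, -0.82); MW-3−MW-1 = (-170, -145, -1.17).
Solve a·Δx + b·Δy = Δh: det = (-135)·(-145) − (-170)·(-85) = 5125.
∂h/∂x = [(-0.82)·(-145) − (-1.17)·(-85)] / 5125 = +0.003795
∂h/∂y = [(-135)·(-1.17) − (-170)·(-0.82)] / 5125 = +0.003620
Flow = −∇h = (-0.003795 east, -0.003620 north), which points southwest.

SW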